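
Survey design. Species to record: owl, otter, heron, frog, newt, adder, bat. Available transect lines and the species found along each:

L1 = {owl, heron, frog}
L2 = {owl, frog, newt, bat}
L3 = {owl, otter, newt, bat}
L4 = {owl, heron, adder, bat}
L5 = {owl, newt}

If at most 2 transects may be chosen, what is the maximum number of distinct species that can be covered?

6

Choosing L1, L3 covers {owl, otter, heron, frog, newt, bat} — 6 species.
No choice of 2 transects does better; here adder is left uncovered.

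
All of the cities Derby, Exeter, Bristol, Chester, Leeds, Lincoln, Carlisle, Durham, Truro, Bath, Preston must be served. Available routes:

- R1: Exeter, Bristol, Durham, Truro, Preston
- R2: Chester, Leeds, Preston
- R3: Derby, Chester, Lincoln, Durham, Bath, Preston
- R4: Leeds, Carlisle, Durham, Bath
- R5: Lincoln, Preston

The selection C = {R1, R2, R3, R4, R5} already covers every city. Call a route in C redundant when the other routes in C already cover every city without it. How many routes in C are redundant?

2

Drop R1: Exeter, Bristol, Truro uncovered — not redundant.
Drop R2: the rest still cover every city — redundant.
Drop R3: Derby uncovered — not redundant.
Drop R4: Carlisle uncovered — not redundant.
Drop R5: the rest still cover every city — redundant.
2 redundant: R2, R5.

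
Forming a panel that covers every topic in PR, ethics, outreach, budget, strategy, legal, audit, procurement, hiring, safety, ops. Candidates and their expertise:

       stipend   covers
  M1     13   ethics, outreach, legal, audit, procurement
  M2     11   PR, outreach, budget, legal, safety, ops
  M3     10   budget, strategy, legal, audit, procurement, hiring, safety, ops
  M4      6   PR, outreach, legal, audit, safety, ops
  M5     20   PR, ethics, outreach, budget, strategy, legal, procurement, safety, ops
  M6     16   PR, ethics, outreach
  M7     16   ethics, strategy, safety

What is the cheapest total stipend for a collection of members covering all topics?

26

M3, M6 cover every topic at stipend 10 + 16 = 26.
Any cover uses at least 2 members; among all covering selections none totals below 26.
Greedy by coverage-per-stipend would pick M4, M3, M1 for 29 — worse than the optimum 26.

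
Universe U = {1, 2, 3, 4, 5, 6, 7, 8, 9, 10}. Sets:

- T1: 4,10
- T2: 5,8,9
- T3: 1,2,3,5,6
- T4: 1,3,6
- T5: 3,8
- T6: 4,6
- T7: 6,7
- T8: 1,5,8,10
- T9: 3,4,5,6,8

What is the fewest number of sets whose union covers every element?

T1, T2, T3, T7 together cover {1, 2, 3, 4, 5, 6, 7, 8, 9, 10} — every element.
No 3 of the 9 sets cover everything (all 84 triples fall short), so 4 is minimum.

4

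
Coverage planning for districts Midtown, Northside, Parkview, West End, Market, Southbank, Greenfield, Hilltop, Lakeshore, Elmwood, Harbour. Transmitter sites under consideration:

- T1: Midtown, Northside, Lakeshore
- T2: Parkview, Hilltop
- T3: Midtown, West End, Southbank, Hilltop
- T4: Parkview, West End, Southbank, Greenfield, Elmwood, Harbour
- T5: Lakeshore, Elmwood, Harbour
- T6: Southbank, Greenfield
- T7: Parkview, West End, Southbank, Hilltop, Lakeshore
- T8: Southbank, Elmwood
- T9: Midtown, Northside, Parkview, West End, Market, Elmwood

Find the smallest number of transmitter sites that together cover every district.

T4, T7, T9 together cover {Midtown, Northside, Parkview, West End, Market, Southbank, Greenfield, Hilltop, Lakeshore, Elmwood, Harbour} — every district.
No 2 of the 9 transmitter sites cover everything (all 36 pairs fall short), so 3 is minimum.
Greedy (largest uncovered first) would take T4, T1, T2, T9 — 4 transmitter sites — but 3 suffice.

3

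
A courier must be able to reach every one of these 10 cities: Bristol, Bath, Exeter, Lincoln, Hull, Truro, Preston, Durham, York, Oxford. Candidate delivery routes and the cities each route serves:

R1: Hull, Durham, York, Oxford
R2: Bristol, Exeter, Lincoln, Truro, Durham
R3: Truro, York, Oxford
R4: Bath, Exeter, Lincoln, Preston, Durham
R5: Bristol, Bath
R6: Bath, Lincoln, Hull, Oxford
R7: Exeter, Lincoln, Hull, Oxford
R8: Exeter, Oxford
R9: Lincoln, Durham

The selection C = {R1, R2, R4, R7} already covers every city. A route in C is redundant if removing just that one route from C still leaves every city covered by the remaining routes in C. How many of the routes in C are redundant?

1

Drop R1: York uncovered — not redundant.
Drop R2: Bristol, Truro uncovered — not redundant.
Drop R4: Bath, Preston uncovered — not redundant.
Drop R7: the rest still cover every city — redundant.
1 redundant: R7.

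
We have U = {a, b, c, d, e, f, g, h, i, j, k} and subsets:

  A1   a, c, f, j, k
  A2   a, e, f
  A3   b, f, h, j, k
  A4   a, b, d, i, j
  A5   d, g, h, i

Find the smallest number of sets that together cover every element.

4

A1, A2, A3, A5 together cover {a, b, c, d, e, f, g, h, i, j, k} — every element.
No 3 of the 5 sets cover everything (all 10 triples fall short), so 4 is minimum.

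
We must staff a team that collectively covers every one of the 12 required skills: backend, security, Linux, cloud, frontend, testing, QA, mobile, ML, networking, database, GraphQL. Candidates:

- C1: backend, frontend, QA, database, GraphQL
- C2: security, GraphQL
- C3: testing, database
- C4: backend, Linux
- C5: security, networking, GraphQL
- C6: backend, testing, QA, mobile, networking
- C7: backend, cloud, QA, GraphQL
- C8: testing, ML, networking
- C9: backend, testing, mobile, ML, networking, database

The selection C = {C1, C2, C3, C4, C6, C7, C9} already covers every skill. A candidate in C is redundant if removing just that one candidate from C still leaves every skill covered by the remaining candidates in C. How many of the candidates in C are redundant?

2

Drop C1: frontend uncovered — not redundant.
Drop C2: security uncovered — not redundant.
Drop C3: the rest still cover every skill — redundant.
Drop C4: Linux uncovered — not redundant.
Drop C6: the rest still cover every skill — redundant.
Drop C7: cloud uncovered — not redundant.
Drop C9: ML uncovered — not redundant.
2 redundant: C3, C6.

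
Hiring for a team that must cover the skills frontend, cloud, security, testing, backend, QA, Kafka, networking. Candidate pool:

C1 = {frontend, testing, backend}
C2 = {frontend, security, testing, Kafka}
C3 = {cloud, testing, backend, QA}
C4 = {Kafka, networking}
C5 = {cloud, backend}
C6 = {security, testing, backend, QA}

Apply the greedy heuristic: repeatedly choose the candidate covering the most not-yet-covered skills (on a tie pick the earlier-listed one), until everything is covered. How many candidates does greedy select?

3

Pick 1: C2 covers 4 new skills (frontend, security, testing, Kafka).
Pick 2: C3 covers 3 new skills (cloud, backend, QA).
Pick 3: C4 covers 1 new skills (networking).
Greedy uses 3 candidates.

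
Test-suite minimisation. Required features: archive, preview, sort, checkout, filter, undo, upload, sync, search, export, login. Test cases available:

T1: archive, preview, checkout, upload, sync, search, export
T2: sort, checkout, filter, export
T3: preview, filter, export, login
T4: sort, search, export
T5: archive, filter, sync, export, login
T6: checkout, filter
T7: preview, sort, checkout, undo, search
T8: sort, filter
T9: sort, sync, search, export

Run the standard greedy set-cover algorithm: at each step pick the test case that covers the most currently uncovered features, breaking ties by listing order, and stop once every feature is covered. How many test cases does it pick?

4

Pick 1: T1 covers 7 new features (archive, preview, checkout, upload, sync, search, export).
Pick 2: T2 covers 2 new features (sort, filter).
Pick 3: T3 covers 1 new features (login).
Pick 4: T7 covers 1 new features (undo).
Greedy uses 4 test cases. (The true minimum is 3.)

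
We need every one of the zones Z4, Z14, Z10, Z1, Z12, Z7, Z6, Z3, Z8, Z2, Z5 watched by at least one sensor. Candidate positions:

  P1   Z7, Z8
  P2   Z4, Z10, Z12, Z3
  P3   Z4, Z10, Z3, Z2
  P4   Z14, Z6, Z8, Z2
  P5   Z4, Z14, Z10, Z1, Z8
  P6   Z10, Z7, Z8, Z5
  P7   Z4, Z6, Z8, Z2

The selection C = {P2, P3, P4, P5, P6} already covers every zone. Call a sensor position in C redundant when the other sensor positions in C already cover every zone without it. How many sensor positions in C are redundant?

1

Drop P2: Z12 uncovered — not redundant.
Drop P3: the rest still cover every zone — redundant.
Drop P4: Z6 uncovered — not redundant.
Drop P5: Z1 uncovered — not redundant.
Drop P6: Z7, Z5 uncovered — not redundant.
1 redundant: P3.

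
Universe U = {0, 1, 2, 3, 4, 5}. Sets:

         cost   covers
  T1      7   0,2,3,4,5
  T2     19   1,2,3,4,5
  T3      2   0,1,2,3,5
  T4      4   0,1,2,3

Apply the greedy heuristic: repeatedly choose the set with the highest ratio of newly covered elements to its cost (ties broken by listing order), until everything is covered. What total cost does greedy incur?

Pick 1: T3 adds 5 new (0, 1, 2, 3, 5) at cost 2 (ratio 5/2).
Pick 2: T1 adds 1 new (4) at cost 7 (ratio 1/7).
Greedy total cost: 2 + 7 = 9.

9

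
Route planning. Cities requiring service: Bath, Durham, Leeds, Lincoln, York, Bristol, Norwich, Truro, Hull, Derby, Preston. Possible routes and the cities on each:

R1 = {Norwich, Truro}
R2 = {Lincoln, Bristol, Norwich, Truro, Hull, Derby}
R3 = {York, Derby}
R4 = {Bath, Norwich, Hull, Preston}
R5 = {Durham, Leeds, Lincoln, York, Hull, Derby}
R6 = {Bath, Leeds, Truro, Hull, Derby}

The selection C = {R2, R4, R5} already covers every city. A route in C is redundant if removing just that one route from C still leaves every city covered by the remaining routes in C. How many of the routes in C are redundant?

0

Drop R2: Bristol, Truro uncovered — not redundant.
Drop R4: Bath, Preston uncovered — not redundant.
Drop R5: Durham, Leeds, York uncovered — not redundant.
None of the routes in C is redundant.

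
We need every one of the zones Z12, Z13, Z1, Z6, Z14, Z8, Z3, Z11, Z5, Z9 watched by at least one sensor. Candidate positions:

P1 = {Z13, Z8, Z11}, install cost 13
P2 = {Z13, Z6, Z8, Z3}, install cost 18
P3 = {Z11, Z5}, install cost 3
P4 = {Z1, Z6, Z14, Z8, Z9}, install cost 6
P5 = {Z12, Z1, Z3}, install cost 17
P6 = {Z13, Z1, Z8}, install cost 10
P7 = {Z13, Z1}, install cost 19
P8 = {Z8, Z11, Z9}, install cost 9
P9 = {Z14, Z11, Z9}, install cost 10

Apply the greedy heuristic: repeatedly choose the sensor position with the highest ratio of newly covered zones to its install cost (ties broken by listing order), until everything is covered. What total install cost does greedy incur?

Pick 1: P4 adds 5 new (Z1, Z6, Z14, Z8, Z9) at install cost 6 (ratio 5/6).
Pick 2: P3 adds 2 new (Z11, Z5) at install cost 3 (ratio 2/3).
Pick 3: P5 adds 2 new (Z12, Z3) at install cost 17 (ratio 2/17).
Pick 4: P6 adds 1 new (Z13) at install cost 10 (ratio 1/10).
Greedy total install cost: 6 + 3 + 17 + 10 = 36.

36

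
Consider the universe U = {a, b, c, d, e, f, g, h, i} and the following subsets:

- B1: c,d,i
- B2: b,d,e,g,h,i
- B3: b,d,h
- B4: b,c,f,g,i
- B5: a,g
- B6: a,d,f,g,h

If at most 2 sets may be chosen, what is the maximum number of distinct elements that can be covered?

8

Choosing B2, B4 covers {b, c, d, e, f, g, h, i} — 8 elements.
No choice of 2 sets does better; here a is left uncovered.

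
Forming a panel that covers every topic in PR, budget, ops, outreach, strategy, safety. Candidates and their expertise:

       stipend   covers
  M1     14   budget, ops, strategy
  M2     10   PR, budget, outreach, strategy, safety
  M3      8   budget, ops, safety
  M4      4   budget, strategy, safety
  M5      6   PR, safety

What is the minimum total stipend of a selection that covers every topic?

M2, M3 cover every topic at stipend 10 + 8 = 18.
Any cover uses at least 2 members; among all covering selections none totals below 18.
Greedy by coverage-per-stipend would pick M4, M2, M3 for 22 — worse than the optimum 18.

18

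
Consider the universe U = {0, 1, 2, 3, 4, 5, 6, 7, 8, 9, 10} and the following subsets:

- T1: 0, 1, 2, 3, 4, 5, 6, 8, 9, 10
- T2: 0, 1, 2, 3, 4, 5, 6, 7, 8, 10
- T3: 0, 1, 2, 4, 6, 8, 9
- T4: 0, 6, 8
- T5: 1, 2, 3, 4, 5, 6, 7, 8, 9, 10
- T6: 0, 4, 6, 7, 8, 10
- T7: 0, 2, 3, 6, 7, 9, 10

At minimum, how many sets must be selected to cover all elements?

T1, T2 together cover {0, 1, 2, 3, 4, 5, 6, 7, 8, 9, 10} — every element.
No single set contains all 11 elements, so 2 is optimal.

2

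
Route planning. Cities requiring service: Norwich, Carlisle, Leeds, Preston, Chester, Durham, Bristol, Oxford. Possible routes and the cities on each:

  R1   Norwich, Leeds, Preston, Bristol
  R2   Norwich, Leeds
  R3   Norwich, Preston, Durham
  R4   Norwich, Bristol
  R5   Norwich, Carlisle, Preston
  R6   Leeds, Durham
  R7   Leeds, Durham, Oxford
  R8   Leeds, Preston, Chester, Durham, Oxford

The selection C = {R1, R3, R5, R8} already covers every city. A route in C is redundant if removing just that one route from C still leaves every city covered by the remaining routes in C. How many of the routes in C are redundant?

1

Drop R1: Bristol uncovered — not redundant.
Drop R3: the rest still cover every city — redundant.
Drop R5: Carlisle uncovered — not redundant.
Drop R8: Chester, Oxford uncovered — not redundant.
1 redundant: R3.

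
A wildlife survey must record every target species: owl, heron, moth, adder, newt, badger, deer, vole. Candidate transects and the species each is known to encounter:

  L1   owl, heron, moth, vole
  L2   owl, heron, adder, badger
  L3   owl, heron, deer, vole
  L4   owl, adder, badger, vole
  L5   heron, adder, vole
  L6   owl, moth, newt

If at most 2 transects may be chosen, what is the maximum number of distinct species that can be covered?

6

Choosing L1, L2 covers {owl, heron, moth, adder, badger, vole} — 6 species.
No choice of 2 transects does better; here newt, deer are left uncovered.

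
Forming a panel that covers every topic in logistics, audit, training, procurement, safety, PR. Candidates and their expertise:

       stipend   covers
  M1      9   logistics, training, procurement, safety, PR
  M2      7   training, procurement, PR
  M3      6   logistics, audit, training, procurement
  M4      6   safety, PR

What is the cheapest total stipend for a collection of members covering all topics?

M3, M4 cover every topic at stipend 6 + 6 = 12.
Any cover uses at least 2 members; among all covering selections none totals below 12.

12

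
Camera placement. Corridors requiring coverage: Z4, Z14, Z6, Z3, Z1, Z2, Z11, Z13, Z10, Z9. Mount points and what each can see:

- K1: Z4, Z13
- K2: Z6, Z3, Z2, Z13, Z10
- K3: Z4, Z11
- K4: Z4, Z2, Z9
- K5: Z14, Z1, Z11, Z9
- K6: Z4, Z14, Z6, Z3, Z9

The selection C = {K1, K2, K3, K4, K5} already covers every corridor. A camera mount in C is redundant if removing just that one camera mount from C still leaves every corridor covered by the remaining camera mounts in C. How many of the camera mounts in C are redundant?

3

Drop K1: the rest still cover every corridor — redundant.
Drop K2: Z6, Z3, Z10 uncovered — not redundant.
Drop K3: the rest still cover every corridor — redundant.
Drop K4: the rest still cover every corridor — redundant.
Drop K5: Z14, Z1 uncovered — not redundant.
3 redundant: K1, K3, K4.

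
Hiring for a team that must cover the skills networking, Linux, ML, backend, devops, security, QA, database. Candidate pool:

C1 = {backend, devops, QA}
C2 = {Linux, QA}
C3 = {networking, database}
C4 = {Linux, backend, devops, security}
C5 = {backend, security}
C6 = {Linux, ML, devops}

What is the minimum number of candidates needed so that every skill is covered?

C1, C3, C4, C6 together cover {networking, Linux, ML, backend, devops, security, QA, database} — every skill.
No 3 of the 6 candidates cover everything (all 20 triples fall short), so 4 is minimum.

4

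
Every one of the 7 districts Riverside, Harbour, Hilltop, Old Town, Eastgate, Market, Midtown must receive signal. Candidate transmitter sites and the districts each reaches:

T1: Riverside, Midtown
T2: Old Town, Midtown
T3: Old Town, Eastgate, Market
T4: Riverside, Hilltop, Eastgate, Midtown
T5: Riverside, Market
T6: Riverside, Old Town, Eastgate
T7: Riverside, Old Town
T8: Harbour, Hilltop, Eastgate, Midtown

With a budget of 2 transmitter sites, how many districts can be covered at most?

Choosing T3, T4 covers {Riverside, Hilltop, Old Town, Eastgate, Market, Midtown} — 6 districts.
No choice of 2 transmitter sites does better; here Harbour is left uncovered.

6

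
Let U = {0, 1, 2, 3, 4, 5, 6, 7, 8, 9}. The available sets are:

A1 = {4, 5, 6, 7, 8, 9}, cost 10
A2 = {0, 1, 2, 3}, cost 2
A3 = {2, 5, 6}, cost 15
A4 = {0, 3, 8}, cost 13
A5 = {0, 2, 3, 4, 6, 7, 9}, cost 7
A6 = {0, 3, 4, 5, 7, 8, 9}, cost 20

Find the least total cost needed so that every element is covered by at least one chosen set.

12

A1, A2 cover every element at cost 10 + 2 = 12.
Any cover uses at least 2 sets; among all covering selections none totals below 12.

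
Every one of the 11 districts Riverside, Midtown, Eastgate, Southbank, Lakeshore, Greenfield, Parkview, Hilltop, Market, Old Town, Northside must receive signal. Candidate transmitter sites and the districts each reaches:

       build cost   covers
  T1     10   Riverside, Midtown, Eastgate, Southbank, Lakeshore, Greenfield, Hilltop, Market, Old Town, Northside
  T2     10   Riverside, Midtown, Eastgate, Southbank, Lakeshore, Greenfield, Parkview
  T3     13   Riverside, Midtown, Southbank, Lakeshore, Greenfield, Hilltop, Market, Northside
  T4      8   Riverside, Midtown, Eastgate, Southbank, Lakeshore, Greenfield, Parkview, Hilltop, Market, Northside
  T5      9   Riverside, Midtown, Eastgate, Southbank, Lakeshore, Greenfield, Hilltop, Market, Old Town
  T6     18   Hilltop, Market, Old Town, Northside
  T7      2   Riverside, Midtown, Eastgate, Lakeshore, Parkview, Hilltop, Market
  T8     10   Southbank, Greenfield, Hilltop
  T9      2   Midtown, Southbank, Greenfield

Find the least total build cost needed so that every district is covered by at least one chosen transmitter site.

T1, T7 cover every district at build cost 10 + 2 = 12.
Any cover uses at least 2 transmitter sites; among all covering selections none totals below 12.

12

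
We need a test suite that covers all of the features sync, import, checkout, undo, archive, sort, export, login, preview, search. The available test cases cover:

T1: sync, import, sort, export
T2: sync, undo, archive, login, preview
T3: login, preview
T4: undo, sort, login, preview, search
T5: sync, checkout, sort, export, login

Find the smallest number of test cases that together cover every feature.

4

T1, T2, T4, T5 together cover {sync, import, checkout, undo, archive, sort, export, login, preview, search} — every feature.
No 3 of the 5 test cases cover everything (all 10 triples fall short), so 4 is minimum.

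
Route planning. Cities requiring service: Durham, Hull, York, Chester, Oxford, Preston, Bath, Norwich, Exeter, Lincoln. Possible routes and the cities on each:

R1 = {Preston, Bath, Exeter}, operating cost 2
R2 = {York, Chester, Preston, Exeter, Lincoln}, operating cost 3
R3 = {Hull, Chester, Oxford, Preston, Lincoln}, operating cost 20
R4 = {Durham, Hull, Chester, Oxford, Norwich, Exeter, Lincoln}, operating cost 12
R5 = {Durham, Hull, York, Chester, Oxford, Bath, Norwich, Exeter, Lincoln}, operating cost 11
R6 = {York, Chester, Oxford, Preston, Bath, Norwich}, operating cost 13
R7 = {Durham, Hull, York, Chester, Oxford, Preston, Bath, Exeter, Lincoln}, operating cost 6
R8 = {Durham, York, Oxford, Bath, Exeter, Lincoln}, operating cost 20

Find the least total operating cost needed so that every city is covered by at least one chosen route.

13

R1, R5 cover every city at operating cost 2 + 11 = 13.
Any cover uses at least 2 routes; among all covering selections none totals below 13.
Greedy by coverage-per-operating cost would pick R2, R7, R5 for 20 — worse than the optimum 13.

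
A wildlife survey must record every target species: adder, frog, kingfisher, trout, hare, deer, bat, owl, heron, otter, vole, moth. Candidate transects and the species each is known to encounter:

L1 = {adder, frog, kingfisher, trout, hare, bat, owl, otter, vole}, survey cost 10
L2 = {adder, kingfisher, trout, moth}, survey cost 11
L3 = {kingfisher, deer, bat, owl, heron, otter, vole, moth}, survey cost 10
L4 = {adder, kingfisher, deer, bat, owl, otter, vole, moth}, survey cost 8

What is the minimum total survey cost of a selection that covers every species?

20

L1, L3 cover every species at survey cost 10 + 10 = 20.
Any cover uses at least 2 transects; among all covering selections none totals below 20.
Greedy by coverage-per-survey cost would pick L4, L1, L3 for 28 — worse than the optimum 20.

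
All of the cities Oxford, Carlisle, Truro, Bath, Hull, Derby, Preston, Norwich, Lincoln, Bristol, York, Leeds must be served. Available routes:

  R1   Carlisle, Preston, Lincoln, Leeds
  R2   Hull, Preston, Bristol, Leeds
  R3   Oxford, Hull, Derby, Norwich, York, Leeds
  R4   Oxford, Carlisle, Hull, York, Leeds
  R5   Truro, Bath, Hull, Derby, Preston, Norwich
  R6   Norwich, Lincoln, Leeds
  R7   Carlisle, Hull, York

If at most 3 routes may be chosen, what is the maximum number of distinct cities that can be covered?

Choosing R1, R3, R5 covers {Oxford, Carlisle, Truro, Bath, Hull, Derby, Preston, Norwich, Lincoln, York, Leeds} — 11 cities.
No choice of 3 routes does better; here Bristol is left uncovered.

11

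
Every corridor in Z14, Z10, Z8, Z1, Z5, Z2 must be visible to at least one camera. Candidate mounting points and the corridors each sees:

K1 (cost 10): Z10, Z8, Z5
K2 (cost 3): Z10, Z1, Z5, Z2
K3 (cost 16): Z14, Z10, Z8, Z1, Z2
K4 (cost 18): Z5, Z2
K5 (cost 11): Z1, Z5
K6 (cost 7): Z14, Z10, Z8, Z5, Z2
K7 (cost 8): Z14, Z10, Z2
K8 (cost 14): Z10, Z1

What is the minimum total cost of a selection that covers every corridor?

10

K2, K6 cover every corridor at cost 3 + 7 = 10.
Any cover uses at least 2 camera mounts; among all covering selections none totals below 10.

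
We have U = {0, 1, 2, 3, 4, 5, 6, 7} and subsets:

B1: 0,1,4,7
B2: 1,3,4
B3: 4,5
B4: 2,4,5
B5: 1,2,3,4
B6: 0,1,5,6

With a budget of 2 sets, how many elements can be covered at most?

7

Choosing B5, B6 covers {0, 1, 2, 3, 4, 5, 6} — 7 elements.
No choice of 2 sets does better; here 7 is left uncovered.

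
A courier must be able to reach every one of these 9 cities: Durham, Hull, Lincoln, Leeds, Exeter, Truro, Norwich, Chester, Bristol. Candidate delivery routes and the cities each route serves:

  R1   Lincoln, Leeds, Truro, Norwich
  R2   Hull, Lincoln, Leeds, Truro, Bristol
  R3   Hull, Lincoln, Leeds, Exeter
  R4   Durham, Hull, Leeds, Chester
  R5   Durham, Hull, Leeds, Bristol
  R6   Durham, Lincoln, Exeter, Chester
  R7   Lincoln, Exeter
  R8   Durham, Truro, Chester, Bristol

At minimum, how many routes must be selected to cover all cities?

3

R1, R2, R6 together cover {Durham, Hull, Lincoln, Leeds, Exeter, Truro, Norwich, Chester, Bristol} — every city.
No 2 of the 8 routes cover everything (all 28 pairs fall short), so 3 is minimum.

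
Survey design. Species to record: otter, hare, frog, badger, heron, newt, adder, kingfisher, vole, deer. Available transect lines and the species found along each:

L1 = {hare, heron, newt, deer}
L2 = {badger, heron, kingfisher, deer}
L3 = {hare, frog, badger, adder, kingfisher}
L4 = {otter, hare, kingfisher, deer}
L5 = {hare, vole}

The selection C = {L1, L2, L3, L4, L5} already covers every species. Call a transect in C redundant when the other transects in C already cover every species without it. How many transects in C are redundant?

1

Drop L1: newt uncovered — not redundant.
Drop L2: the rest still cover every species — redundant.
Drop L3: frog, adder uncovered — not redundant.
Drop L4: otter uncovered — not redundant.
Drop L5: vole uncovered — not redundant.
1 redundant: L2.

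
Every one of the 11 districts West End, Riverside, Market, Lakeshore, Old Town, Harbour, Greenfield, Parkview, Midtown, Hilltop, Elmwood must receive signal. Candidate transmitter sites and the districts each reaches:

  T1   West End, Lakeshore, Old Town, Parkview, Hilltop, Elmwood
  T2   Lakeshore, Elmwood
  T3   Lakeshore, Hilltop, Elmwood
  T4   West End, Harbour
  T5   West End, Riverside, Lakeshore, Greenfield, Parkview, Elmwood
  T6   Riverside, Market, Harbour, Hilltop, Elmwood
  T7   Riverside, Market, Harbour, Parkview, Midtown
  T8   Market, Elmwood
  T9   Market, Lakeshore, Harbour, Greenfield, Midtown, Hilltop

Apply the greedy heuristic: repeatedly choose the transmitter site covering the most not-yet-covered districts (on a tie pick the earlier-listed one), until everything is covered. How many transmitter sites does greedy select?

Pick 1: T1 covers 6 new districts (West End, Lakeshore, Old Town, Parkview, Hilltop, Elmwood).
Pick 2: T7 covers 4 new districts (Riverside, Market, Harbour, Midtown).
Pick 3: T5 covers 1 new districts (Greenfield).
Greedy uses 3 transmitter sites.

3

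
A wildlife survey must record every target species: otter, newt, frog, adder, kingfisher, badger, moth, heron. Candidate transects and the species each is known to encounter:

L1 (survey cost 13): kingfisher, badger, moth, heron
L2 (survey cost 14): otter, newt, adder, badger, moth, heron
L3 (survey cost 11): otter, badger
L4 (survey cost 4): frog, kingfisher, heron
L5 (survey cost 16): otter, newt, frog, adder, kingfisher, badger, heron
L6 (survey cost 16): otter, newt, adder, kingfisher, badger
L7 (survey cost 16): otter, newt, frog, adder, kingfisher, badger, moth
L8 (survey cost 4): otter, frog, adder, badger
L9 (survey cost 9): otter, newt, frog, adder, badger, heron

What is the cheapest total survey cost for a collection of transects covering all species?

18

L2, L4 cover every species at survey cost 14 + 4 = 18.
Any cover uses at least 2 transects; among all covering selections none totals below 18.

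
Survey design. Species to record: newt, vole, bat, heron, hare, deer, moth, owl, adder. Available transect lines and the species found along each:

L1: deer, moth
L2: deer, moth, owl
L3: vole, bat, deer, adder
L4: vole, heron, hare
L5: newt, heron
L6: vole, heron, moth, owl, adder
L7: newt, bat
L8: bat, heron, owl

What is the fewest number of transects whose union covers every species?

4

L1, L4, L6, L7 together cover {newt, vole, bat, heron, hare, deer, moth, owl, adder} — every species.
No 3 of the 8 transects cover everything (all 56 triples fall short), so 4 is minimum.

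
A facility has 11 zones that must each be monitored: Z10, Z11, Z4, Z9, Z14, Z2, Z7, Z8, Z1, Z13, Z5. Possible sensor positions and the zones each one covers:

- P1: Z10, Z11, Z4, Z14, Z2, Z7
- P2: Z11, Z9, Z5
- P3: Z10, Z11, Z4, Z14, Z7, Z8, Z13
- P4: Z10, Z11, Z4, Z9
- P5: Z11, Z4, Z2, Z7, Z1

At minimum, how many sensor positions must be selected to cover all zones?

3

P2, P3, P5 together cover {Z10, Z11, Z4, Z9, Z14, Z2, Z7, Z8, Z1, Z13, Z5} — every zone.
No 2 of the 5 sensor positions cover everything (all 10 pairs fall short), so 3 is minimum.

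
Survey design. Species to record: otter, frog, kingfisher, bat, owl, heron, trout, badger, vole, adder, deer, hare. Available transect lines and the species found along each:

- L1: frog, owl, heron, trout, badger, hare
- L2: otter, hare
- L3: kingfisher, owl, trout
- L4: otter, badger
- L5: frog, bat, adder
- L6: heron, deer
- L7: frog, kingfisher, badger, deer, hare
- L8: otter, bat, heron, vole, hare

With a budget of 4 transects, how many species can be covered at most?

12

Choosing L1, L5, L7, L8 covers {otter, frog, kingfisher, bat, owl, heron, trout, badger, vole, adder, deer, hare} — 12 species.
That is all 12 species.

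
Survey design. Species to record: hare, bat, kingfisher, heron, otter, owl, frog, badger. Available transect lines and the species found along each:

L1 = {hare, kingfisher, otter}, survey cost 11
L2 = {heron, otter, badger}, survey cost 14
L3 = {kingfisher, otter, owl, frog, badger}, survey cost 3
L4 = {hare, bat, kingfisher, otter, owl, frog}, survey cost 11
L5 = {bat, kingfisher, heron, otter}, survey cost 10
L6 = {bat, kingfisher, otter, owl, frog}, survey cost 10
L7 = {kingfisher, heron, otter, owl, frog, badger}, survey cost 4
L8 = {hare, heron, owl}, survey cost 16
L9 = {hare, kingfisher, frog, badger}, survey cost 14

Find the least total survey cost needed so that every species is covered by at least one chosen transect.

L4, L7 cover every species at survey cost 11 + 4 = 15.
Any cover uses at least 2 transects; among all covering selections none totals below 15.

15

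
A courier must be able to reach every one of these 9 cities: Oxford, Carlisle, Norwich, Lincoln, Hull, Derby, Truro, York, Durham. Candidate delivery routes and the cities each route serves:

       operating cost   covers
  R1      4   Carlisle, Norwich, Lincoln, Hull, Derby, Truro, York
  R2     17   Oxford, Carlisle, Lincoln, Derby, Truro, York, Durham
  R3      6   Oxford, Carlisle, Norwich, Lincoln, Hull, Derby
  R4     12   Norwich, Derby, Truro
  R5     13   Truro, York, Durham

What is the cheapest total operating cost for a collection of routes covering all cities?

R3, R5 cover every city at operating cost 6 + 13 = 19.
Any cover uses at least 2 routes; among all covering selections none totals below 19.

19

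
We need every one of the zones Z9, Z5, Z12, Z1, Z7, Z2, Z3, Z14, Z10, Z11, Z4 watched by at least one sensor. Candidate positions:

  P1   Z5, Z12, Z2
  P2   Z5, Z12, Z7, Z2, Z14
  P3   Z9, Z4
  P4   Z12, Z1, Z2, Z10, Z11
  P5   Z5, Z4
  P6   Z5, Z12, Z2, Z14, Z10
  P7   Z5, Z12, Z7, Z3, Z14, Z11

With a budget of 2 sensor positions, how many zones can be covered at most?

Choosing P4, P7 covers {Z5, Z12, Z1, Z7, Z2, Z3, Z14, Z10, Z11} — 9 zones.
No choice of 2 sensor positions does better; here Z9, Z4 are left uncovered.

9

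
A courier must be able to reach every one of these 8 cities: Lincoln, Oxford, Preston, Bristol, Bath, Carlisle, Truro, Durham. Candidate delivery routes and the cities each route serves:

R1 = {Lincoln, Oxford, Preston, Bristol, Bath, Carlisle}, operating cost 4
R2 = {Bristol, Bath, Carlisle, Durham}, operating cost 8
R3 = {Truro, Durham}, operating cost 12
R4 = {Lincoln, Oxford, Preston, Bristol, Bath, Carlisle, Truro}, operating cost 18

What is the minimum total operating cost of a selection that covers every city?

R1, R3 cover every city at operating cost 4 + 12 = 16.
Any cover uses at least 2 routes; among all covering selections none totals below 16.

16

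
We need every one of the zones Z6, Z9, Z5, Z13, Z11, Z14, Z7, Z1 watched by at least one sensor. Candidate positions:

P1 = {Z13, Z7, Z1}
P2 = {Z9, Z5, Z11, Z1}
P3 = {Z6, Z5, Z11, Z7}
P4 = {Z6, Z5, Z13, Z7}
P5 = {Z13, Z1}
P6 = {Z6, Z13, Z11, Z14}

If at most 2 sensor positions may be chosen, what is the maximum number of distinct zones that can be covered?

Choosing P2, P4 covers {Z6, Z9, Z5, Z13, Z11, Z7, Z1} — 7 zones.
No choice of 2 sensor positions does better; here Z14 is left uncovered.

7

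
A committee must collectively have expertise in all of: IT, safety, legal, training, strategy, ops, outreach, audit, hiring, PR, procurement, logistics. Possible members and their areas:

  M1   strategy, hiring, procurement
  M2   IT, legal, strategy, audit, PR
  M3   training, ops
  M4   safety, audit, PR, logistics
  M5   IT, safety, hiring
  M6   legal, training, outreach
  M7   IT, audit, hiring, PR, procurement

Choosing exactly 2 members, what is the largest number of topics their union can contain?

Choosing M6, M7 covers {IT, legal, training, outreach, audit, hiring, PR, procurement} — 8 topics.
No choice of 2 members does better; here safety, strategy, ops, logistics are left uncovered.

8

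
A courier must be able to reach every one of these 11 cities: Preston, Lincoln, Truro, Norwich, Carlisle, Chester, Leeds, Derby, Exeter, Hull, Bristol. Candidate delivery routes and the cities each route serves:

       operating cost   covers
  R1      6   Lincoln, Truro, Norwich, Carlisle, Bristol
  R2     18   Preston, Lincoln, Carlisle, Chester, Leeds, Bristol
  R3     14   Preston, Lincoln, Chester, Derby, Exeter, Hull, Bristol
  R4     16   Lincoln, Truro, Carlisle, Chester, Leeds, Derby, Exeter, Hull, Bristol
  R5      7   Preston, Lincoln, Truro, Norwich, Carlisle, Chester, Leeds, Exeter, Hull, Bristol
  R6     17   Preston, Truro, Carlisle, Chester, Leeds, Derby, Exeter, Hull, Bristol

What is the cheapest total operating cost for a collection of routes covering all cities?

R3, R5 cover every city at operating cost 14 + 7 = 21.
Any cover uses at least 2 routes; among all covering selections none totals below 21.

21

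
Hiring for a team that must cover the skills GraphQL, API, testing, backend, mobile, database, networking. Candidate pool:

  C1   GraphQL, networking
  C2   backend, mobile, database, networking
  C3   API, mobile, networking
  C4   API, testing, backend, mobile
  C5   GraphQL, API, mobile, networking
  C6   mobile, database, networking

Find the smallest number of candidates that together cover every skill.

C1, C2, C4 together cover {GraphQL, API, testing, backend, mobile, database, networking} — every skill.
No 2 of the 6 candidates cover everything (all 15 pairs fall short), so 3 is minimum.

3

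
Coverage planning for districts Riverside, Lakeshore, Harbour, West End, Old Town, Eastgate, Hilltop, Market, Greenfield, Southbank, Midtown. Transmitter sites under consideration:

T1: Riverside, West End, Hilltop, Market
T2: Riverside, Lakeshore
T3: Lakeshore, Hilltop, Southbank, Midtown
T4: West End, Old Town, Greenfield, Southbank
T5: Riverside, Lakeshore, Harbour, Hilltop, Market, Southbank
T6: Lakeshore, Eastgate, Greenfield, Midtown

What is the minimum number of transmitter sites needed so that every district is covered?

3

T4, T5, T6 together cover {Riverside, Lakeshore, Harbour, West End, Old Town, Eastgate, Hilltop, Market, Greenfield, Southbank, Midtown} — every district.
No 2 of the 6 transmitter sites cover everything (all 15 pairs fall short), so 3 is minimum.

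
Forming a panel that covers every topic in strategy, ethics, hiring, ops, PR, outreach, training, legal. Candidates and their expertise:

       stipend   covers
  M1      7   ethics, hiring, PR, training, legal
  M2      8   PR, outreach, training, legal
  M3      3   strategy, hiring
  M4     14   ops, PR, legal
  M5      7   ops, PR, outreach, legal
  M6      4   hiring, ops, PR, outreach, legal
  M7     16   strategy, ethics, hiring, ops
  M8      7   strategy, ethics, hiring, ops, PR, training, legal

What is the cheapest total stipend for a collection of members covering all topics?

M6, M8 cover every topic at stipend 4 + 7 = 11.
Any cover uses at least 2 members; among all covering selections none totals below 11.

11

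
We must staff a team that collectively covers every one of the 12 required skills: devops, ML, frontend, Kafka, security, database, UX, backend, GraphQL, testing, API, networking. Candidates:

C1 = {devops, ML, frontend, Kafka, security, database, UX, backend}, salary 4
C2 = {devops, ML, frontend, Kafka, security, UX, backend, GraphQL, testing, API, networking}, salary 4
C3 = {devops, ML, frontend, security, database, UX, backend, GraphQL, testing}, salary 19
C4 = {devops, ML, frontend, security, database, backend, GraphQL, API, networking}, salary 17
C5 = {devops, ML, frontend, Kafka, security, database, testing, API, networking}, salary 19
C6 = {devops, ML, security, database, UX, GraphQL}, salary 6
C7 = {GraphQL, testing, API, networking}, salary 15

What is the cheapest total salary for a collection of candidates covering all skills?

C1, C2 cover every skill at salary 4 + 4 = 8.
Any cover uses at least 2 candidates; among all covering selections none totals below 8.

8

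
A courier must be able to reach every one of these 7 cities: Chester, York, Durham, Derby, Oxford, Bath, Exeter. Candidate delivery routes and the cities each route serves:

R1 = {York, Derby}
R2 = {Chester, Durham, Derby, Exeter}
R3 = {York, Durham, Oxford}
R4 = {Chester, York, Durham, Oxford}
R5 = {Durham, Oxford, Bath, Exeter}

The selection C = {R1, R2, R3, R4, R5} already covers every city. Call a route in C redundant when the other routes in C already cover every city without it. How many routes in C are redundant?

Drop R1: the rest still cover every city — redundant.
Drop R2: the rest still cover every city — redundant.
Drop R3: the rest still cover every city — redundant.
Drop R4: the rest still cover every city — redundant.
Drop R5: Bath uncovered — not redundant.
4 redundant: R1, R2, R3, R4.

4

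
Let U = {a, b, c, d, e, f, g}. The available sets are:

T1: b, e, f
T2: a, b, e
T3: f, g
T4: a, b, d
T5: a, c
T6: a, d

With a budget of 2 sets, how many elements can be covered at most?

5

Choosing T1, T4 covers {a, b, d, e, f} — 5 elements.
No choice of 2 sets does better; here c, g are left uncovered.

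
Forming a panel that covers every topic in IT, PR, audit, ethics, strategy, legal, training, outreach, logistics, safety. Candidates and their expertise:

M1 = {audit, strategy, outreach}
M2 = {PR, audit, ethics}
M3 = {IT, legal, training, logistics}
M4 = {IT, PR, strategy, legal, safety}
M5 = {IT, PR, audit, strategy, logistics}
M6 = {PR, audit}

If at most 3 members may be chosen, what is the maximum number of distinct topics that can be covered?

9

Choosing M1, M2, M3 covers {IT, PR, audit, ethics, strategy, legal, training, outreach, logistics} — 9 topics.
No choice of 3 members does better; here safety is left uncovered.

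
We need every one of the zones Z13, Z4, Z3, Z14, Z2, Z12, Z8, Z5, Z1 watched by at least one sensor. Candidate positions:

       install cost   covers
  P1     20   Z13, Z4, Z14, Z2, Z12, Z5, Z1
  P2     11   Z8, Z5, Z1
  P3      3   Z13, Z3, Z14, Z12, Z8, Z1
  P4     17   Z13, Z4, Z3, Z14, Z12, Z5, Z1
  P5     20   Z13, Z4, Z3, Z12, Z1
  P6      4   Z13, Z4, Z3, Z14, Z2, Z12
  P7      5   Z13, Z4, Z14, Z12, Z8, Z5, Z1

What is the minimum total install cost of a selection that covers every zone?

P6, P7 cover every zone at install cost 4 + 5 = 9.
Any cover uses at least 2 sensor positions; among all covering selections none totals below 9.
Greedy by coverage-per-install cost would pick P3, P6, P7 for 12 — worse than the optimum 9.

9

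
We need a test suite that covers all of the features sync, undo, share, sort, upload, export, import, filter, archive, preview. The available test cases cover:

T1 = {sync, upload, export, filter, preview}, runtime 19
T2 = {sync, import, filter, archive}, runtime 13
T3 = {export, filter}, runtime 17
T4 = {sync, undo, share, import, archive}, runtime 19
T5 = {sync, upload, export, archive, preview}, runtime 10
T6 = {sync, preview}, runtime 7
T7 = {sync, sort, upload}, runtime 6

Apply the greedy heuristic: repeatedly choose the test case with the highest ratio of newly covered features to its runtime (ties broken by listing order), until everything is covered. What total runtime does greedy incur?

Pick 1: T5 adds 5 new (sync, upload, export, archive, preview) at runtime 10 (ratio 5/10).
Pick 2: T7 adds 1 new (sort) at runtime 6 (ratio 1/6).
Pick 3: T4 adds 3 new (undo, share, import) at runtime 19 (ratio 3/19).
Pick 4: T2 adds 1 new (filter) at runtime 13 (ratio 1/13).
Greedy total runtime: 10 + 6 + 19 + 13 = 48. (The true optimum is 44, so greedy overshoots here.)

48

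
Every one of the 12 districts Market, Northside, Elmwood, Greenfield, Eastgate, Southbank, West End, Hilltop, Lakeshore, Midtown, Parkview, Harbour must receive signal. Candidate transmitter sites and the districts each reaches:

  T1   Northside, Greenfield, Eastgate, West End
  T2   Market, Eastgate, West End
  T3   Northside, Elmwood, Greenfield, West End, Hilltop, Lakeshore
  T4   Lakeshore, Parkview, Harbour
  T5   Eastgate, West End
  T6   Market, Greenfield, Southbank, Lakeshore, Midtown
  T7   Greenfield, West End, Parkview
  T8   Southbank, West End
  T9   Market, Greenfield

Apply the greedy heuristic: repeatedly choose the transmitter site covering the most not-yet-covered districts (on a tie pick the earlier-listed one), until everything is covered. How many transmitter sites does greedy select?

4

Pick 1: T3 covers 6 new districts (Northside, Elmwood, Greenfield, West End, Hilltop, Lakeshore).
Pick 2: T6 covers 3 new districts (Market, Southbank, Midtown).
Pick 3: T4 covers 2 new districts (Parkview, Harbour).
Pick 4: T1 covers 1 new districts (Eastgate).
Greedy uses 4 transmitter sites.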